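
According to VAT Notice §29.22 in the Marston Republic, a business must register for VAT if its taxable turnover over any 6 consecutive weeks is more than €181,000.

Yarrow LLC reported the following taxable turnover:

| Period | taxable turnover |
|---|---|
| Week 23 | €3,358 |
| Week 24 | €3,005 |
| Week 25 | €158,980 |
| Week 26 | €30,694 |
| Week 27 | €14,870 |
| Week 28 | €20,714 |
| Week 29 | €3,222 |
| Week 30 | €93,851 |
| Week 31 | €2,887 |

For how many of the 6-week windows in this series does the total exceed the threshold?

3

Week 23–Week 28: €3,358 + €3,005 + €158,980 + €30,694 + €14,870 + €20,714 = €231,621 (over)
Week 24–Week 29: €3,005 + €158,980 + €30,694 + €14,870 + €20,714 + €3,222 = €231,485 (over)
Week 25–Week 30: €158,980 + €30,694 + €14,870 + €20,714 + €3,222 + €93,851 = €322,331 (over)
Week 26–Week 31: €30,694 + €14,870 + €20,714 + €3,222 + €93,851 + €2,887 = €166,238 (under)
3 windows exceed the threshold.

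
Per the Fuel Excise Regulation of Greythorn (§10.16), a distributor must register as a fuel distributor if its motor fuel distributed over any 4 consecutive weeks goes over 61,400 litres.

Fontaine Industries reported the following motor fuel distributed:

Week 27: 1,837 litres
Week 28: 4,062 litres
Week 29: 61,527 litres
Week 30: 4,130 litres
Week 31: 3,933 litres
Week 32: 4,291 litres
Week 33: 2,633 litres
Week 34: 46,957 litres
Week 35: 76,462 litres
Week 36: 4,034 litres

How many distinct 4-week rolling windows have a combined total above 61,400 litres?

5

Week 27–Week 30: 1,837 litres + 4,062 litres + 61,527 litres + 4,130 litres = 71,556 litres (over)
Week 28–Week 31: 4,062 litres + 61,527 litres + 4,130 litres + 3,933 litres = 73,652 litres (over)
Week 29–Week 32: 61,527 litres + 4,130 litres + 3,933 litres + 4,291 litres = 73,881 litres (over)
Week 30–Week 33: 4,130 litres + 3,933 litres + 4,291 litres + 2,633 litres = 14,987 litres (under)
Week 31–Week 34: 3,933 litres + 4,291 litres + 2,633 litres + 46,957 litres = 57,814 litres (under)
Week 32–Week 35: 4,291 litres + 2,633 litres + 46,957 litres + 76,462 litres = 130,343 litres (over)
Week 33–Week 36: 2,633 litres + 46,957 litres + 76,462 litres + 4,034 litres = 130,086 litres (over)
5 windows exceed the threshold.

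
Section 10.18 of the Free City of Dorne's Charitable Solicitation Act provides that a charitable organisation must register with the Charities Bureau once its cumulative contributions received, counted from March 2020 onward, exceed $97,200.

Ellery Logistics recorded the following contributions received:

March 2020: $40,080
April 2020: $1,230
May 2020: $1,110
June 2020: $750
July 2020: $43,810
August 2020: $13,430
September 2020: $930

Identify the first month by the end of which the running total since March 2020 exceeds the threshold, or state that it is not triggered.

August 2020

Through March 2020: $40,080
Through April 2020: $41,310
Through May 2020: $42,420
Through June 2020: $43,170
Through July 2020: $86,980
Through August 2020: $100,410 ← exceeds threshold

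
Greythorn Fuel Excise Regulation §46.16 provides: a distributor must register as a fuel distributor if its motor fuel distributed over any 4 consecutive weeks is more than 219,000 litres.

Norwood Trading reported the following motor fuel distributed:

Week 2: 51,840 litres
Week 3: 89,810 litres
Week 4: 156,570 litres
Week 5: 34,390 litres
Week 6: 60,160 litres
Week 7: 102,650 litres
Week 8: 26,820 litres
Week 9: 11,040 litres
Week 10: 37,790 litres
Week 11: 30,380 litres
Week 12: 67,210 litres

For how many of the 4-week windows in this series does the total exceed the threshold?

Week 2–Week 5: 51,840 litres + 89,810 litres + 156,570 litres + 34,390 litres = 332,610 litres (over)
Week 3–Week 6: 89,810 litres + 156,570 litres + 34,390 litres + 60,160 litres = 340,930 litres (over)
Week 4–Week 7: 156,570 litres + 34,390 litres + 60,160 litres + 102,650 litres = 353,770 litres (over)
Week 5–Week 8: 34,390 litres + 60,160 litres + 102,650 litres + 26,820 litres = 224,020 litres (over)
Week 6–Week 9: 60,160 litres + 102,650 litres + 26,820 litres + 11,040 litres = 200,670 litres (under)
Week 7–Week 10: 102,650 litres + 26,820 litres + 11,040 litres + 37,790 litres = 178,300 litres (under)
Week 8–Week 11: 26,820 litres + 11,040 litres + 37,790 litres + 30,380 litres = 106,030 litres (under)
Week 9–Week 12: 11,040 litres + 37,790 litres + 30,380 litres + 67,210 litres = 146,420 litres (under)
4 windows exceed the threshold.

4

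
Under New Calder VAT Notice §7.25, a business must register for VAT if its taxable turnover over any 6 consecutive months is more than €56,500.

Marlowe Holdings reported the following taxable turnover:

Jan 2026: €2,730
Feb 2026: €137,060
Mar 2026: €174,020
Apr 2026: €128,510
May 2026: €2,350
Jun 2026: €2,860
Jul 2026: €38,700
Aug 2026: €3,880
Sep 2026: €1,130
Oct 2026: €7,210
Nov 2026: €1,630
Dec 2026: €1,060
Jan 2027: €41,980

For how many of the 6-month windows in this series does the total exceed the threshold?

5

Jan 2026–Jun 2026: €2,730 + €137,060 + €174,020 + €128,510 + €2,350 + €2,860 = €447,530 (over)
Feb 2026–Jul 2026: €137,060 + €174,020 + €128,510 + €2,350 + €2,860 + €38,700 = €483,500 (over)
Mar 2026–Aug 2026: €174,020 + €128,510 + €2,350 + €2,860 + €38,700 + €3,880 = €350,320 (over)
Apr 2026–Sep 2026: €128,510 + €2,350 + €2,860 + €38,700 + €3,880 + €1,130 = €177,430 (over)
May 2026–Oct 2026: €2,350 + €2,860 + €38,700 + €3,880 + €1,130 + €7,210 = €56,130 (under)
Jun 2026–Nov 2026: €2,860 + €38,700 + €3,880 + €1,130 + €7,210 + €1,630 = €55,410 (under)
Jul 2026–Dec 2026: €38,700 + €3,880 + €1,130 + €7,210 + €1,630 + €1,060 = €53,610 (under)
Aug 2026–Jan 2027: €3,880 + €1,130 + €7,210 + €1,630 + €1,060 + €41,980 = €56,890 (over)
5 windows exceed the threshold.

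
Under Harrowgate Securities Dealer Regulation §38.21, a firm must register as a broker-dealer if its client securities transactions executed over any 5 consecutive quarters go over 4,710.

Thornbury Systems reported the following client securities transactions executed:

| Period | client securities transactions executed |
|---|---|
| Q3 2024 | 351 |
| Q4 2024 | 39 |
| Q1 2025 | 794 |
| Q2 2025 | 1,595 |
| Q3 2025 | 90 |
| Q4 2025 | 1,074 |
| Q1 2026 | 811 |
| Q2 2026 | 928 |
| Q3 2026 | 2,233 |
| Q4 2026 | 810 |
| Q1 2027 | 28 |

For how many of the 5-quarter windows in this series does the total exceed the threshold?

3

Q3 2024–Q3 2025: 351 + 39 + 794 + 1,595 + 90 = 2,869 (under)
Q4 2024–Q4 2025: 39 + 794 + 1,595 + 90 + 1,074 = 3,592 (under)
Q1 2025–Q1 2026: 794 + 1,595 + 90 + 1,074 + 811 = 4,364 (under)
Q2 2025–Q2 2026: 1,595 + 90 + 1,074 + 811 + 928 = 4,498 (under)
Q3 2025–Q3 2026: 90 + 1,074 + 811 + 928 + 2,233 = 5,136 (over)
Q4 2025–Q4 2026: 1,074 + 811 + 928 + 2,233 + 810 = 5,856 (over)
Q1 2026–Q1 2027: 811 + 928 + 2,233 + 810 + 28 = 4,810 (over)
3 windows exceed the threshold.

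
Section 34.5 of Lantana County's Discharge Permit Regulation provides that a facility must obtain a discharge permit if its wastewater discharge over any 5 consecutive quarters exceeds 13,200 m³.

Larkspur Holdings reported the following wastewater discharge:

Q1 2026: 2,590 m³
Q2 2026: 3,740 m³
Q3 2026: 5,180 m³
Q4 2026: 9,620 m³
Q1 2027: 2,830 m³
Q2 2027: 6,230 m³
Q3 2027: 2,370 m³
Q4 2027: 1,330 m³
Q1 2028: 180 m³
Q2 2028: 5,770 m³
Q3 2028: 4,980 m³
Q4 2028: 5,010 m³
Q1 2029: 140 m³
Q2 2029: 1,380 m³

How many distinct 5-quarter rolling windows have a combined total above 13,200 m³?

Q1 2026–Q1 2027: 2,590 m³ + 3,740 m³ + 5,180 m³ + 9,620 m³ + 2,830 m³ = 23,960 m³ (over)
Q2 2026–Q2 2027: 3,740 m³ + 5,180 m³ + 9,620 m³ + 2,830 m³ + 6,230 m³ = 27,600 m³ (over)
Q3 2026–Q3 2027: 5,180 m³ + 9,620 m³ + 2,830 m³ + 6,230 m³ + 2,370 m³ = 26,230 m³ (over)
Q4 2026–Q4 2027: 9,620 m³ + 2,830 m³ + 6,230 m³ + 2,370 m³ + 1,330 m³ = 22,380 m³ (over)
Q1 2027–Q1 2028: 2,830 m³ + 6,230 m³ + 2,370 m³ + 1,330 m³ + 180 m³ = 12,940 m³ (under)
Q2 2027–Q2 2028: 6,230 m³ + 2,370 m³ + 1,330 m³ + 180 m³ + 5,770 m³ = 15,880 m³ (over)
Q3 2027–Q3 2028: 2,370 m³ + 1,330 m³ + 180 m³ + 5,770 m³ + 4,980 m³ = 14,630 m³ (over)
Q4 2027–Q4 2028: 1,330 m³ + 180 m³ + 5,770 m³ + 4,980 m³ + 5,010 m³ = 17,270 m³ (over)
Q1 2028–Q1 2029: 180 m³ + 5,770 m³ + 4,980 m³ + 5,010 m³ + 140 m³ = 16,080 m³ (over)
Q2 2028–Q2 2029: 5,770 m³ + 4,980 m³ + 5,010 m³ + 140 m³ + 1,380 m³ = 17,280 m³ (over)
9 windows exceed the threshold.

9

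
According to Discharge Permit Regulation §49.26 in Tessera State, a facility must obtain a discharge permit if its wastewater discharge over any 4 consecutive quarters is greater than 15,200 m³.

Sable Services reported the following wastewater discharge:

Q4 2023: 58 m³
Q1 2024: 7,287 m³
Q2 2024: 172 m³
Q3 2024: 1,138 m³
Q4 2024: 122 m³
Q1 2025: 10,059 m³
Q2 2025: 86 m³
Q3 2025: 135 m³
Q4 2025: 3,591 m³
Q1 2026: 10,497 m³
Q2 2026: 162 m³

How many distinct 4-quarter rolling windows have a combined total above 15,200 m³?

Q4 2023–Q3 2024: 58 m³ + 7,287 m³ + 172 m³ + 1,138 m³ = 8,655 m³ (under)
Q1 2024–Q4 2024: 7,287 m³ + 172 m³ + 1,138 m³ + 122 m³ = 8,719 m³ (under)
Q2 2024–Q1 2025: 172 m³ + 1,138 m³ + 122 m³ + 10,059 m³ = 11,491 m³ (under)
Q3 2024–Q2 2025: 1,138 m³ + 122 m³ + 10,059 m³ + 86 m³ = 11,405 m³ (under)
Q4 2024–Q3 2025: 122 m³ + 10,059 m³ + 86 m³ + 135 m³ = 10,402 m³ (under)
Q1 2025–Q4 2025: 10,059 m³ + 86 m³ + 135 m³ + 3,591 m³ = 13,871 m³ (under)
Q2 2025–Q1 2026: 86 m³ + 135 m³ + 3,591 m³ + 10,497 m³ = 14,309 m³ (under)
Q3 2025–Q2 2026: 135 m³ + 3,591 m³ + 10,497 m³ + 162 m³ = 14,385 m³ (under)
0 windows exceed the threshold.

0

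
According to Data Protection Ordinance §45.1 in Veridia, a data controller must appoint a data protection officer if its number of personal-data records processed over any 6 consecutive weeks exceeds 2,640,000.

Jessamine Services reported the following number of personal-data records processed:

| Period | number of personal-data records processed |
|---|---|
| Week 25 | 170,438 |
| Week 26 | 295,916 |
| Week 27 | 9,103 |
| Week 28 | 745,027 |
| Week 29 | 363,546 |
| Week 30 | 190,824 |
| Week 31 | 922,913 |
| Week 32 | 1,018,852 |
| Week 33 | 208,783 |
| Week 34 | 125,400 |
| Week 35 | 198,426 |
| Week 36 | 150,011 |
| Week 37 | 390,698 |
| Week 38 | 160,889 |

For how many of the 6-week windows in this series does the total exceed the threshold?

Week 25–Week 30: 170,438 + 295,916 + 9,103 + 745,027 + 363,546 + 190,824 = 1,774,854 (under)
Week 26–Week 31: 295,916 + 9,103 + 745,027 + 363,546 + 190,824 + 922,913 = 2,527,329 (under)
Week 27–Week 32: 9,103 + 745,027 + 363,546 + 190,824 + 922,913 + 1,018,852 = 3,250,265 (over)
Week 28–Week 33: 745,027 + 363,546 + 190,824 + 922,913 + 1,018,852 + 208,783 = 3,449,945 (over)
Week 29–Week 34: 363,546 + 190,824 + 922,913 + 1,018,852 + 208,783 + 125,400 = 2,830,318 (over)
Week 30–Week 35: 190,824 + 922,913 + 1,018,852 + 208,783 + 125,400 + 198,426 = 2,665,198 (over)
Week 31–Week 36: 922,913 + 1,018,852 + 208,783 + 125,400 + 198,426 + 150,011 = 2,624,385 (under)
Week 32–Week 37: 1,018,852 + 208,783 + 125,400 + 198,426 + 150,011 + 390,698 = 2,092,170 (under)
Week 33–Week 38: 208,783 + 125,400 + 198,426 + 150,011 + 390,698 + 160,889 = 1,234,207 (under)
4 windows exceed the threshold.

4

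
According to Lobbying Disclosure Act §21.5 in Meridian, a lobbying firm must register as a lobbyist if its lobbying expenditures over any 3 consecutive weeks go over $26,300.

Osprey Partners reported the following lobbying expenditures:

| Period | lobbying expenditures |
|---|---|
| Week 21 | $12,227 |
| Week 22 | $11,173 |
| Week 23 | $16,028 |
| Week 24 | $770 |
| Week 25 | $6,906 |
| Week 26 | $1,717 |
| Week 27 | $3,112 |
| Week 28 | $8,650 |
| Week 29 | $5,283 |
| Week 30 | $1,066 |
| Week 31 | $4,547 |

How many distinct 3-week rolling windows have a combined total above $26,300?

Week 21–Week 23: $12,227 + $11,173 + $16,028 = $39,428 (over)
Week 22–Week 24: $11,173 + $16,028 + $770 = $27,971 (over)
Week 23–Week 25: $16,028 + $770 + $6,906 = $23,704 (under)
Week 24–Week 26: $770 + $6,906 + $1,717 = $9,393 (under)
Week 25–Week 27: $6,906 + $1,717 + $3,112 = $11,735 (under)
Week 26–Week 28: $1,717 + $3,112 + $8,650 = $13,479 (under)
Week 27–Week 29: $3,112 + $8,650 + $5,283 = $17,045 (under)
Week 28–Week 30: $8,650 + $5,283 + $1,066 = $14,999 (under)
Week 29–Week 31: $5,283 + $1,066 + $4,547 = $10,896 (under)
2 windows exceed the threshold.

2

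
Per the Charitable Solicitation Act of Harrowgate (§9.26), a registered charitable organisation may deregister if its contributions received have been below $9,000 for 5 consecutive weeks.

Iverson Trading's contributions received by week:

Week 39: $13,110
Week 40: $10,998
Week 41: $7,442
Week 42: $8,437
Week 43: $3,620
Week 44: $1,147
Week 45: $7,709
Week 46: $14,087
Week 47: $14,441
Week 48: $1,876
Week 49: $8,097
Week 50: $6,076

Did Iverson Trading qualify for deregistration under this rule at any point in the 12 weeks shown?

Weeks below $9,000: Week 41, Week 42, Week 43, Week 44, Week 45, Week 48, Week 49, Week 50.
Longest run of consecutive weeks below the threshold: 5.
5 ≥ 5, so Iverson Trading became eligible.

Yes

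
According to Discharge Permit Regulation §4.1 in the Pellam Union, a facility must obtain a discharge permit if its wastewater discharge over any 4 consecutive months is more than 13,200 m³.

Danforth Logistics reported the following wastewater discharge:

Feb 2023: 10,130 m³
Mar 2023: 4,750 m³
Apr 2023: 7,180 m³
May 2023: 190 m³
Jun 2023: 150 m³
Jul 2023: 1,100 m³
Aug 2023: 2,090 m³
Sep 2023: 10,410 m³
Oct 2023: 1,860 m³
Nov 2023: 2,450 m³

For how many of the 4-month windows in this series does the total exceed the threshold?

4

Feb 2023–May 2023: 10,130 m³ + 4,750 m³ + 7,180 m³ + 190 m³ = 22,250 m³ (over)
Mar 2023–Jun 2023: 4,750 m³ + 7,180 m³ + 190 m³ + 150 m³ = 12,270 m³ (under)
Apr 2023–Jul 2023: 7,180 m³ + 190 m³ + 150 m³ + 1,100 m³ = 8,620 m³ (under)
May 2023–Aug 2023: 190 m³ + 150 m³ + 1,100 m³ + 2,090 m³ = 3,530 m³ (under)
Jun 2023–Sep 2023: 150 m³ + 1,100 m³ + 2,090 m³ + 10,410 m³ = 13,750 m³ (over)
Jul 2023–Oct 2023: 1,100 m³ + 2,090 m³ + 10,410 m³ + 1,860 m³ = 15,460 m³ (over)
Aug 2023–Nov 2023: 2,090 m³ + 10,410 m³ + 1,860 m³ + 2,450 m³ = 16,810 m³ (over)
4 windows exceed the threshold.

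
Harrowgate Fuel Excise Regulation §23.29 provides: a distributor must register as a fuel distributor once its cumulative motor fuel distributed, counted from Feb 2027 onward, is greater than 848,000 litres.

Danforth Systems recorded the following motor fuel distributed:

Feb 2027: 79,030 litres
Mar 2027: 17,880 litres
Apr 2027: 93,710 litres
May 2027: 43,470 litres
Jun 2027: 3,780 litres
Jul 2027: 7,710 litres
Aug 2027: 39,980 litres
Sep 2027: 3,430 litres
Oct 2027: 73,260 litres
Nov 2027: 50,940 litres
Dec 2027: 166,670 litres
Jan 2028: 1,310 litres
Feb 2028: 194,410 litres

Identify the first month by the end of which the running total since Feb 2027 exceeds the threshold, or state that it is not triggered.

Not triggered

Through Feb 2027: 79,030 litres
Through Mar 2027: 96,910 litres
Through Apr 2027: 190,620 litres
Through May 2027: 234,090 litres
Through Jun 2027: 237,870 litres
Through Jul 2027: 245,580 litres
Through Aug 2027: 285,560 litres
Through Sep 2027: 288,990 litres
Through Oct 2027: 362,250 litres
Through Nov 2027: 413,190 litres
Through Dec 2027: 579,860 litres
Through Jan 2028: 581,170 litres
Through Feb 2028: 775,580 litres
Final cumulative total 775,580 litres ≤ 848,000 litres; the threshold is never exceeded.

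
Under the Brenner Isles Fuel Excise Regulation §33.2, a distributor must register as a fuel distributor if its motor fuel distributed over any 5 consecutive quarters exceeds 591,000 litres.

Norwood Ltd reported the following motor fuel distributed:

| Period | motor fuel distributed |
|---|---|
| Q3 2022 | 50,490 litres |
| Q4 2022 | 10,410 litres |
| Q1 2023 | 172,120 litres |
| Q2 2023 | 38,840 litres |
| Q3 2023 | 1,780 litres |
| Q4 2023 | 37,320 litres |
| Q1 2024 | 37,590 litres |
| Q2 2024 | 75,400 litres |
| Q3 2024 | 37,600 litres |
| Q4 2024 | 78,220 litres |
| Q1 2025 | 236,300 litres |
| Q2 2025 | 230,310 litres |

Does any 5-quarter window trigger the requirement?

Q3 2022–Q3 2023: 50,490 litres + 10,410 litres + 172,120 litres + 38,840 litres + 1,780 litres = 273,640 litres (under)
Q4 2022–Q4 2023: 10,410 litres + 172,120 litres + 38,840 litres + 1,780 litres + 37,320 litres = 260,470 litres (under)
Q1 2023–Q1 2024: 172,120 litres + 38,840 litres + 1,780 litres + 37,320 litres + 37,590 litres = 287,650 litres (under)
Q2 2023–Q2 2024: 38,840 litres + 1,780 litres + 37,320 litres + 37,590 litres + 75,400 litres = 190,930 litres (under)
Q3 2023–Q3 2024: 1,780 litres + 37,320 litres + 37,590 litres + 75,400 litres + 37,600 litres = 189,690 litres (under)
Q4 2023–Q4 2024: 37,320 litres + 37,590 litres + 75,400 litres + 37,600 litres + 78,220 litres = 266,130 litres (under)
Q1 2024–Q1 2025: 37,590 litres + 75,400 litres + 37,600 litres + 78,220 litres + 236,300 litres = 465,110 litres (under)
Q2 2024–Q2 2025: 75,400 litres + 37,600 litres + 78,220 litres + 236,300 litres + 230,310 litres = 657,830 litres (over)
At least one window exceeds 591,000 litres.

Yes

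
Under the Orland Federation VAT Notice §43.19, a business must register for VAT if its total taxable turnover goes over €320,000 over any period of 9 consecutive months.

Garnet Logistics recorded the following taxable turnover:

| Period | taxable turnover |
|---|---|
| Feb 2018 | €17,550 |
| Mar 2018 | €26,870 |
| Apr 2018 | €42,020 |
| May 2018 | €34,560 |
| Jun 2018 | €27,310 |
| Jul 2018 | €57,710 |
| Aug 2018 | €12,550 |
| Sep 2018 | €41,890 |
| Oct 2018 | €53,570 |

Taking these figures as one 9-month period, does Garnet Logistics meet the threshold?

No

Total taxable turnover: €17,550 + €26,870 + €42,020 + €34,560 + €27,310 + €57,710 + €12,550 + €41,890 + €53,570 = €314,030.
€314,030 ≤ €320,000, so the threshold is not exceeded.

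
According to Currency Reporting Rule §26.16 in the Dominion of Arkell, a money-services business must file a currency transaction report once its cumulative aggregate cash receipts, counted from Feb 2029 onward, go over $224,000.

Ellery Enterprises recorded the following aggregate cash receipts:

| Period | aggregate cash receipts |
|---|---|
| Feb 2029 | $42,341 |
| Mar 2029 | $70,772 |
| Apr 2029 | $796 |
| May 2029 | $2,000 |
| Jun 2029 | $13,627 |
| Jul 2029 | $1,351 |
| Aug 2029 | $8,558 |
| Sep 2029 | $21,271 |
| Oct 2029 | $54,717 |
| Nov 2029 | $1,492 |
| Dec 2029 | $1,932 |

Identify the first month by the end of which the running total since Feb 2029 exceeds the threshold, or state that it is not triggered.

Not triggered

Through Feb 2029: $42,341
Through Mar 2029: $113,113
Through Apr 2029: $113,909
Through May 2029: $115,909
Through Jun 2029: $129,536
Through Jul 2029: $130,887
Through Aug 2029: $139,445
Through Sep 2029: $160,716
Through Oct 2029: $215,433
Through Nov 2029: $216,925
Through Dec 2029: $218,857
Final cumulative total $218,857 ≤ $224,000; the threshold is never exceeded.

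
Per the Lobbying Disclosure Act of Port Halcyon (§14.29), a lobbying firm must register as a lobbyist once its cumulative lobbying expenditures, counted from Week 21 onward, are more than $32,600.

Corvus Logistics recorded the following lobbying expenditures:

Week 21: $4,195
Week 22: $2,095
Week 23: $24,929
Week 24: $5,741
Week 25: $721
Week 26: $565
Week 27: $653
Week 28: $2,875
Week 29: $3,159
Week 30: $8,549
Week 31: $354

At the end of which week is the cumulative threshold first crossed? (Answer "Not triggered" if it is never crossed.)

Week 24

Through Week 21: $4,195
Through Week 22: $6,290
Through Week 23: $31,219
Through Week 24: $36,960 ← exceeds threshold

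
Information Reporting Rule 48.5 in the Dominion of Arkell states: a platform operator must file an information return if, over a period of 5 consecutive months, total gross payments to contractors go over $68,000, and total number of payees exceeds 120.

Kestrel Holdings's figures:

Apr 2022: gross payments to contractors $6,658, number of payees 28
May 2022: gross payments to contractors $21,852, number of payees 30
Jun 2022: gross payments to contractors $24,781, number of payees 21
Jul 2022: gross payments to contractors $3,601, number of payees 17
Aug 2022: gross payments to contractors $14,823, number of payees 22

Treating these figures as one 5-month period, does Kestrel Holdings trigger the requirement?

Total gross payments to contractors: $6,658 + $21,852 + $24,781 + $3,601 + $14,823 = $71,715 (> $68,000).
Total number of payees: 28 + 30 + 21 + 17 + 22 = 118 (≤ 120).
The test is 'and': the rule requires both, and at least one is not exceeded.

No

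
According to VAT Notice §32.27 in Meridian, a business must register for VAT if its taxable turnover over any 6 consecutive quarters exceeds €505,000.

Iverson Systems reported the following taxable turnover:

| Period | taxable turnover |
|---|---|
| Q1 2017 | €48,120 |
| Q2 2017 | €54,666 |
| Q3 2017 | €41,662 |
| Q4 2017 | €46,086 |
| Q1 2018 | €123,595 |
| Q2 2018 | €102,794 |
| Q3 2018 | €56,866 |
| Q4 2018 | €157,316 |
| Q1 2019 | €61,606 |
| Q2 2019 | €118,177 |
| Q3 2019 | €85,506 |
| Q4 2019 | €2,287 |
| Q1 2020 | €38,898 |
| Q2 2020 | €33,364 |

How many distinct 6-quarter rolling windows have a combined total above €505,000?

Q1 2017–Q2 2018: €48,120 + €54,666 + €41,662 + €46,086 + €123,595 + €102,794 = €416,923 (under)
Q2 2017–Q3 2018: €54,666 + €41,662 + €46,086 + €123,595 + €102,794 + €56,866 = €425,669 (under)
Q3 2017–Q4 2018: €41,662 + €46,086 + €123,595 + €102,794 + €56,866 + €157,316 = €528,319 (over)
Q4 2017–Q1 2019: €46,086 + €123,595 + €102,794 + €56,866 + €157,316 + €61,606 = €548,263 (over)
Q1 2018–Q2 2019: €123,595 + €102,794 + €56,866 + €157,316 + €61,606 + €118,177 = €620,354 (over)
Q2 2018–Q3 2019: €102,794 + €56,866 + €157,316 + €61,606 + €118,177 + €85,506 = €582,265 (over)
Q3 2018–Q4 2019: €56,866 + €157,316 + €61,606 + €118,177 + €85,506 + €2,287 = €481,758 (under)
Q4 2018–Q1 2020: €157,316 + €61,606 + €118,177 + €85,506 + €2,287 + €38,898 = €463,790 (under)
Q1 2019–Q2 2020: €61,606 + €118,177 + €85,506 + €2,287 + €38,898 + €33,364 = €339,838 (under)
4 windows exceed the threshold.

4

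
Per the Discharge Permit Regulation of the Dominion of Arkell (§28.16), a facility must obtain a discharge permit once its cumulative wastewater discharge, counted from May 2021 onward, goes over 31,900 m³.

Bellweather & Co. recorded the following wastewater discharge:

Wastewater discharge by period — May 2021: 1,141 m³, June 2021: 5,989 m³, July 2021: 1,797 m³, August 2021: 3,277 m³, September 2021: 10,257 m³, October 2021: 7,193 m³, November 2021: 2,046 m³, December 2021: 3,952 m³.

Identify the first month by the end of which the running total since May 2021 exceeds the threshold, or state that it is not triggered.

December 2021

Through May 2021: 1,141 m³
Through June 2021: 7,130 m³
Through July 2021: 8,927 m³
Through August 2021: 12,204 m³
Through September 2021: 22,461 m³
Through October 2021: 29,654 m³
Through November 2021: 31,700 m³
Through December 2021: 35,652 m³ ← exceeds threshold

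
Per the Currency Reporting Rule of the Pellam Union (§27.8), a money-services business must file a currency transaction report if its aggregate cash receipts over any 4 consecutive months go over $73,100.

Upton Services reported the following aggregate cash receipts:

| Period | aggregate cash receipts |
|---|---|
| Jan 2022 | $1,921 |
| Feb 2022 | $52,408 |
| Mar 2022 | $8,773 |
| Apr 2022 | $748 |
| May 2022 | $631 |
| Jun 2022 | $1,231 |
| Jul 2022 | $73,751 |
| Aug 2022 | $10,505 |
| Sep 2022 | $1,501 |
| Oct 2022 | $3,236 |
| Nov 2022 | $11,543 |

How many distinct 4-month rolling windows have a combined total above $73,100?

4

Jan 2022–Apr 2022: $1,921 + $52,408 + $8,773 + $748 = $63,850 (under)
Feb 2022–May 2022: $52,408 + $8,773 + $748 + $631 = $62,560 (under)
Mar 2022–Jun 2022: $8,773 + $748 + $631 + $1,231 = $11,383 (under)
Apr 2022–Jul 2022: $748 + $631 + $1,231 + $73,751 = $76,361 (over)
May 2022–Aug 2022: $631 + $1,231 + $73,751 + $10,505 = $86,118 (over)
Jun 2022–Sep 2022: $1,231 + $73,751 + $10,505 + $1,501 = $86,988 (over)
Jul 2022–Oct 2022: $73,751 + $10,505 + $1,501 + $3,236 = $88,993 (over)
Aug 2022–Nov 2022: $10,505 + $1,501 + $3,236 + $11,543 = $26,785 (under)
4 windows exceed the threshold.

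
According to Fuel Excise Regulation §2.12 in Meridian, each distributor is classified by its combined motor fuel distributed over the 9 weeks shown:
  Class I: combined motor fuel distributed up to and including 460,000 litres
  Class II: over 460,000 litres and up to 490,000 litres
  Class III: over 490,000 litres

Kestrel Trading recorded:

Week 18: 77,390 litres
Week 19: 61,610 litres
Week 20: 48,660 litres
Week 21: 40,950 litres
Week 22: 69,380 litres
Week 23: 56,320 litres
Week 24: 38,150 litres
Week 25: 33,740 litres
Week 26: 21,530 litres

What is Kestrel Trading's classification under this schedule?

Combined motor fuel distributed: 77,390 litres + 61,610 litres + 48,660 litres + 40,950 litres + 69,380 litres + 56,320 litres + 38,150 litres + 33,740 litres + 21,530 litres = 447,730 litres.
447,730 litres ≤ 460,000 litres, so Class I applies.

Class I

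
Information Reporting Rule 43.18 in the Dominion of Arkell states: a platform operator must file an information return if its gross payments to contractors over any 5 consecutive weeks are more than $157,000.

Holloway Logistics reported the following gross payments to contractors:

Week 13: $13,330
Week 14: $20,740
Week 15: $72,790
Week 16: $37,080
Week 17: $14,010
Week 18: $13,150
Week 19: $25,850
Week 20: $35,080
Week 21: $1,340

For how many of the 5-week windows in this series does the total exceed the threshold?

Week 13–Week 17: $13,330 + $20,740 + $72,790 + $37,080 + $14,010 = $157,950 (over)
Week 14–Week 18: $20,740 + $72,790 + $37,080 + $14,010 + $13,150 = $157,770 (over)
Week 15–Week 19: $72,790 + $37,080 + $14,010 + $13,150 + $25,850 = $162,880 (over)
Week 16–Week 20: $37,080 + $14,010 + $13,150 + $25,850 + $35,080 = $125,170 (under)
Week 17–Week 21: $14,010 + $13,150 + $25,850 + $35,080 + $1,340 = $89,430 (under)
3 windows exceed the threshold.

3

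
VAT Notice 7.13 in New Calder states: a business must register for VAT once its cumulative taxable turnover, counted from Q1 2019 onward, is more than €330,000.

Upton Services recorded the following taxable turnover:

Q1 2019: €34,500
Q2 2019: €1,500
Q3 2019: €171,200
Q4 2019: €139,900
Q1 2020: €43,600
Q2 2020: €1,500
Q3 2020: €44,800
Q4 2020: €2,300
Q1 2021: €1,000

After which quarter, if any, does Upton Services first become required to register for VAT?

Q4 2019

Through Q1 2019: €34,500
Through Q2 2019: €36,000
Through Q3 2019: €207,200
Through Q4 2019: €347,100 ← exceeds threshold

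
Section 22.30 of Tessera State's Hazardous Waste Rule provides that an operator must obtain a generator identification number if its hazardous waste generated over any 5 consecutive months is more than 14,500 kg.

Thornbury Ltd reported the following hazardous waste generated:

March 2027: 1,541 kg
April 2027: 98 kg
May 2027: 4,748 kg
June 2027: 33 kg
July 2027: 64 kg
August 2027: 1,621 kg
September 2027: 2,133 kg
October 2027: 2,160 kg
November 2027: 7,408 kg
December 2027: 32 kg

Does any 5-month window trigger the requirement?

No

March 2027–July 2027: 1,541 kg + 98 kg + 4,748 kg + 33 kg + 64 kg = 6,484 kg (under)
April 2027–August 2027: 98 kg + 4,748 kg + 33 kg + 64 kg + 1,621 kg = 6,564 kg (under)
May 2027–September 2027: 4,748 kg + 33 kg + 64 kg + 1,621 kg + 2,133 kg = 8,599 kg (under)
June 2027–October 2027: 33 kg + 64 kg + 1,621 kg + 2,133 kg + 2,160 kg = 6,011 kg (under)
July 2027–November 2027: 64 kg + 1,621 kg + 2,133 kg + 2,160 kg + 7,408 kg = 13,386 kg (under)
August 2027–December 2027: 1,621 kg + 2,133 kg + 2,160 kg + 7,408 kg + 32 kg = 13,354 kg (under)
No window exceeds 14,500 kg.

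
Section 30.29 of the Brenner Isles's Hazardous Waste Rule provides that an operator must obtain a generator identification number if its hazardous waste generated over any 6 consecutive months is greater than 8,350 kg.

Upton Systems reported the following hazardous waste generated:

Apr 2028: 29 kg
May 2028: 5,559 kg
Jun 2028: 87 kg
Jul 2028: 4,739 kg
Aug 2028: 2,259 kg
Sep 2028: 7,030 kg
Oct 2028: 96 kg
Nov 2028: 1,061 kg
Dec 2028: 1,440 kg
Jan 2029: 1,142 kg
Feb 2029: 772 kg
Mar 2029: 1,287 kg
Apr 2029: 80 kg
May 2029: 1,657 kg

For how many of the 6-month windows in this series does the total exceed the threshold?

6

Apr 2028–Sep 2028: 29 kg + 5,559 kg + 87 kg + 4,739 kg + 2,259 kg + 7,030 kg = 19,703 kg (over)
May 2028–Oct 2028: 5,559 kg + 87 kg + 4,739 kg + 2,259 kg + 7,030 kg + 96 kg = 19,770 kg (over)
Jun 2028–Nov 2028: 87 kg + 4,739 kg + 2,259 kg + 7,030 kg + 96 kg + 1,061 kg = 15,272 kg (over)
Jul 2028–Dec 2028: 4,739 kg + 2,259 kg + 7,030 kg + 96 kg + 1,061 kg + 1,440 kg = 16,625 kg (over)
Aug 2028–Jan 2029: 2,259 kg + 7,030 kg + 96 kg + 1,061 kg + 1,440 kg + 1,142 kg = 13,028 kg (over)
Sep 2028–Feb 2029: 7,030 kg + 96 kg + 1,061 kg + 1,440 kg + 1,142 kg + 772 kg = 11,541 kg (over)
Oct 2028–Mar 2029: 96 kg + 1,061 kg + 1,440 kg + 1,142 kg + 772 kg + 1,287 kg = 5,798 kg (under)
Nov 2028–Apr 2029: 1,061 kg + 1,440 kg + 1,142 kg + 772 kg + 1,287 kg + 80 kg = 5,782 kg (under)
Dec 2028–May 2029: 1,440 kg + 1,142 kg + 772 kg + 1,287 kg + 80 kg + 1,657 kg = 6,378 kg (under)
6 windows exceed the threshold.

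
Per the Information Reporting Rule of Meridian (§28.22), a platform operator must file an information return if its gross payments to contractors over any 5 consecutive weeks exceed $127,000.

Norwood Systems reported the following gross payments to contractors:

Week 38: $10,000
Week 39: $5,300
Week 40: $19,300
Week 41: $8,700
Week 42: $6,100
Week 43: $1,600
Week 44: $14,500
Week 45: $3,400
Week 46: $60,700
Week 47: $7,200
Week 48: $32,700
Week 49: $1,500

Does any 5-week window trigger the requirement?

No

Week 38–Week 42: $10,000 + $5,300 + $19,300 + $8,700 + $6,100 = $49,400 (under)
Week 39–Week 43: $5,300 + $19,300 + $8,700 + $6,100 + $1,600 = $41,000 (under)
Week 40–Week 44: $19,300 + $8,700 + $6,100 + $1,600 + $14,500 = $50,200 (under)
Week 41–Week 45: $8,700 + $6,100 + $1,600 + $14,500 + $3,400 = $34,300 (under)
Week 42–Week 46: $6,100 + $1,600 + $14,500 + $3,400 + $60,700 = $86,300 (under)
Week 43–Week 47: $1,600 + $14,500 + $3,400 + $60,700 + $7,200 = $87,400 (under)
Week 44–Week 48: $14,500 + $3,400 + $60,700 + $7,200 + $32,700 = $118,500 (under)
Week 45–Week 49: $3,400 + $60,700 + $7,200 + $32,700 + $1,500 = $105,500 (under)
No window exceeds $127,000.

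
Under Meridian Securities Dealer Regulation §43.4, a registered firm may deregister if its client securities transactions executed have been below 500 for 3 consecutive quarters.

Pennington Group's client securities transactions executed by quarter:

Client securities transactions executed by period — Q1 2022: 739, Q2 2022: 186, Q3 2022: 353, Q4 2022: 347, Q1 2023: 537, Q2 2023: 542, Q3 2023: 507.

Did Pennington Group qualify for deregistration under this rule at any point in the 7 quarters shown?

Quarters below 500: Q2 2022, Q3 2022, Q4 2022.
Longest run of consecutive quarters below the threshold: 3.
3 ≥ 3, so Pennington Group became eligible.

Yes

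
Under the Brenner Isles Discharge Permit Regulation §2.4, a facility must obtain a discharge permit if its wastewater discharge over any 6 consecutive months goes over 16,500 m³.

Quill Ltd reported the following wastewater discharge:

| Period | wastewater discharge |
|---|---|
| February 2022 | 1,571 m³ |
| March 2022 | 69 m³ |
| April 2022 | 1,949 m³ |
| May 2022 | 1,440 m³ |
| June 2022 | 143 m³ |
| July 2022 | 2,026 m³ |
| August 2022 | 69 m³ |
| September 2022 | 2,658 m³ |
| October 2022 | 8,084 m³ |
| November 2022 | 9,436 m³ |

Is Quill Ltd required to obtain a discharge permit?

February 2022–July 2022: 1,571 m³ + 69 m³ + 1,949 m³ + 1,440 m³ + 143 m³ + 2,026 m³ = 7,198 m³ (under)
March 2022–August 2022: 69 m³ + 1,949 m³ + 1,440 m³ + 143 m³ + 2,026 m³ + 69 m³ = 5,696 m³ (under)
April 2022–September 2022: 1,949 m³ + 1,440 m³ + 143 m³ + 2,026 m³ + 69 m³ + 2,658 m³ = 8,285 m³ (under)
May 2022–October 2022: 1,440 m³ + 143 m³ + 2,026 m³ + 69 m³ + 2,658 m³ + 8,084 m³ = 14,420 m³ (under)
June 2022–November 2022: 143 m³ + 2,026 m³ + 69 m³ + 2,658 m³ + 8,084 m³ + 9,436 m³ = 22,416 m³ (over)
At least one window exceeds 16,500 m³.

Yes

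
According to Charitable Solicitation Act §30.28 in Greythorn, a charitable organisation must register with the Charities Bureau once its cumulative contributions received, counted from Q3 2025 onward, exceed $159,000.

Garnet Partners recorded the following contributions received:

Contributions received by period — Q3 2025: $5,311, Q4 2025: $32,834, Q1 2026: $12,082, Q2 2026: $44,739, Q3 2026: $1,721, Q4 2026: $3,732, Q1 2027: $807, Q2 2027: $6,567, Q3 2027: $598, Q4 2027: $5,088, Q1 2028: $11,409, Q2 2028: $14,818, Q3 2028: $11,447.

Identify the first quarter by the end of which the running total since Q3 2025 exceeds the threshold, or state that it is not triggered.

Through Q3 2025: $5,311
Through Q4 2025: $38,145
Through Q1 2026: $50,227
Through Q2 2026: $94,966
Through Q3 2026: $96,687
Through Q4 2026: $100,419
Through Q1 2027: $101,226
Through Q2 2027: $107,793
Through Q3 2027: $108,391
Through Q4 2027: $113,479
Through Q1 2028: $124,888
Through Q2 2028: $139,706
Through Q3 2028: $151,153
Final cumulative total $151,153 ≤ $159,000; the threshold is never exceeded.

Not triggered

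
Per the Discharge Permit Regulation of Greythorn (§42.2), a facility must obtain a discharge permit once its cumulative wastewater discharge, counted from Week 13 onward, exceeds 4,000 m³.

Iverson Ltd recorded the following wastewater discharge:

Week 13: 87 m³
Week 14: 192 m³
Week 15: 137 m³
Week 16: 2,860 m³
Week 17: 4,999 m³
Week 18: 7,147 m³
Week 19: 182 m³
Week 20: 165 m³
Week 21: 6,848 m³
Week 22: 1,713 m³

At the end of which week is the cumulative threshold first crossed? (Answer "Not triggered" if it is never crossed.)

Through Week 13: 87 m³
Through Week 14: 279 m³
Through Week 15: 416 m³
Through Week 16: 3,276 m³
Through Week 17: 8,275 m³ ← exceeds threshold

Week 17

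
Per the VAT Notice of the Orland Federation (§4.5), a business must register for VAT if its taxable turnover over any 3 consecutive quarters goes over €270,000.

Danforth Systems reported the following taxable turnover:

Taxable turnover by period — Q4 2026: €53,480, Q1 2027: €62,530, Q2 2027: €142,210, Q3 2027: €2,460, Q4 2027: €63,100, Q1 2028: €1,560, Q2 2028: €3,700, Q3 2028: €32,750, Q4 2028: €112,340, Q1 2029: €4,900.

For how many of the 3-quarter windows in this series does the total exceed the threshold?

Q4 2026–Q2 2027: €53,480 + €62,530 + €142,210 = €258,220 (under)
Q1 2027–Q3 2027: €62,530 + €142,210 + €2,460 = €207,200 (under)
Q2 2027–Q4 2027: €142,210 + €2,460 + €63,100 = €207,770 (under)
Q3 2027–Q1 2028: €2,460 + €63,100 + €1,560 = €67,120 (under)
Q4 2027–Q2 2028: €63,100 + €1,560 + €3,700 = €68,360 (under)
Q1 2028–Q3 2028: €1,560 + €3,700 + €32,750 = €38,010 (under)
Q2 2028–Q4 2028: €3,700 + €32,750 + €112,340 = €148,790 (under)
Q3 2028–Q1 2029: €32,750 + €112,340 + €4,900 = €149,990 (under)
0 windows exceed the threshold.

0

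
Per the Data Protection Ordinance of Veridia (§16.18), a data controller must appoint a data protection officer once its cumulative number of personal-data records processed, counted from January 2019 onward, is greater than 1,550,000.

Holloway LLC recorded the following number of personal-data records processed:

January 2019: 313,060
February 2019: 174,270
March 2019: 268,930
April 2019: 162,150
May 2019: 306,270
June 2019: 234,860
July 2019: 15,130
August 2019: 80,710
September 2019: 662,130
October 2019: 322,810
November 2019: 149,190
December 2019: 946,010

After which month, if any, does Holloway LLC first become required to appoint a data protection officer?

August 2019

Through January 2019: 313,060
Through February 2019: 487,330
Through March 2019: 756,260
Through April 2019: 918,410
Through May 2019: 1,224,680
Through June 2019: 1,459,540
Through July 2019: 1,474,670
Through August 2019: 1,555,380 ← exceeds threshold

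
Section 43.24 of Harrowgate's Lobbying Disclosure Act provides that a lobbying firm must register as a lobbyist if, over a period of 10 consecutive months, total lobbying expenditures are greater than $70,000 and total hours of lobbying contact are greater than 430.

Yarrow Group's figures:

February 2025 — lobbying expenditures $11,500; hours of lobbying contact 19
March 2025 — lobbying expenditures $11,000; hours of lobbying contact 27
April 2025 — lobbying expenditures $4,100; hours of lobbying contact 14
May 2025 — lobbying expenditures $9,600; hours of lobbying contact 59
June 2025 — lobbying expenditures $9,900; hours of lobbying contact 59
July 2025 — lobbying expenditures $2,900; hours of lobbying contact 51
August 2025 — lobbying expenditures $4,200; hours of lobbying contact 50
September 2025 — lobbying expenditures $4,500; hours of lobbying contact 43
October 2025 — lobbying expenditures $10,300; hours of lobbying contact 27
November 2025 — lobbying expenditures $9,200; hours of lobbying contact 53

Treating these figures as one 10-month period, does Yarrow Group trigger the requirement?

No

Total lobbying expenditures: $11,500 + $11,000 + $4,100 + $9,600 + $9,900 + $2,900 + $4,200 + $4,500 + $10,300 + $9,200 = $77,200 (> $70,000).
Total hours of lobbying contact: 19 + 27 + 14 + 59 + 59 + 51 + 50 + 43 + 27 + 53 = 402 (≤ 430).
The test is 'and': the rule requires both, and at least one is not exceeded.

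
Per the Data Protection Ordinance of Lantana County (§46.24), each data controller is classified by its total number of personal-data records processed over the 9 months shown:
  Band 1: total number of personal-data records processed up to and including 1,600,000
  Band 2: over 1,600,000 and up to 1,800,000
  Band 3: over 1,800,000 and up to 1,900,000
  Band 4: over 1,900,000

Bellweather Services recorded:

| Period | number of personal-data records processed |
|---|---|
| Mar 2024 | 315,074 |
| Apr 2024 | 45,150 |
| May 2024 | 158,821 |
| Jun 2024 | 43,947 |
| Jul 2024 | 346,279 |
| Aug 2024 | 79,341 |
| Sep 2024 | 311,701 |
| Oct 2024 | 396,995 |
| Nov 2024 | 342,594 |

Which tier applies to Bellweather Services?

Total number of personal-data records processed: 315,074 + 45,150 + 158,821 + 43,947 + 346,279 + 79,341 + 311,701 + 396,995 + 342,594 = 2,039,902.
2,039,902 > 1,900,000, so Band 4 applies.

Band 4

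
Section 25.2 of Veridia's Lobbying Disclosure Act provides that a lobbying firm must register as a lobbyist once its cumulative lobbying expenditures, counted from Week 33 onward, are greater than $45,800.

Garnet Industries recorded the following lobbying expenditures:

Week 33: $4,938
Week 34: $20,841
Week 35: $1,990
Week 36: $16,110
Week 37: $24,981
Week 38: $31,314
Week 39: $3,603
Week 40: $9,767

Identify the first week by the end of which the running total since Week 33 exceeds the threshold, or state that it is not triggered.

Week 37

Through Week 33: $4,938
Through Week 34: $25,779
Through Week 35: $27,769
Through Week 36: $43,879
Through Week 37: $68,860 ← exceeds threshold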